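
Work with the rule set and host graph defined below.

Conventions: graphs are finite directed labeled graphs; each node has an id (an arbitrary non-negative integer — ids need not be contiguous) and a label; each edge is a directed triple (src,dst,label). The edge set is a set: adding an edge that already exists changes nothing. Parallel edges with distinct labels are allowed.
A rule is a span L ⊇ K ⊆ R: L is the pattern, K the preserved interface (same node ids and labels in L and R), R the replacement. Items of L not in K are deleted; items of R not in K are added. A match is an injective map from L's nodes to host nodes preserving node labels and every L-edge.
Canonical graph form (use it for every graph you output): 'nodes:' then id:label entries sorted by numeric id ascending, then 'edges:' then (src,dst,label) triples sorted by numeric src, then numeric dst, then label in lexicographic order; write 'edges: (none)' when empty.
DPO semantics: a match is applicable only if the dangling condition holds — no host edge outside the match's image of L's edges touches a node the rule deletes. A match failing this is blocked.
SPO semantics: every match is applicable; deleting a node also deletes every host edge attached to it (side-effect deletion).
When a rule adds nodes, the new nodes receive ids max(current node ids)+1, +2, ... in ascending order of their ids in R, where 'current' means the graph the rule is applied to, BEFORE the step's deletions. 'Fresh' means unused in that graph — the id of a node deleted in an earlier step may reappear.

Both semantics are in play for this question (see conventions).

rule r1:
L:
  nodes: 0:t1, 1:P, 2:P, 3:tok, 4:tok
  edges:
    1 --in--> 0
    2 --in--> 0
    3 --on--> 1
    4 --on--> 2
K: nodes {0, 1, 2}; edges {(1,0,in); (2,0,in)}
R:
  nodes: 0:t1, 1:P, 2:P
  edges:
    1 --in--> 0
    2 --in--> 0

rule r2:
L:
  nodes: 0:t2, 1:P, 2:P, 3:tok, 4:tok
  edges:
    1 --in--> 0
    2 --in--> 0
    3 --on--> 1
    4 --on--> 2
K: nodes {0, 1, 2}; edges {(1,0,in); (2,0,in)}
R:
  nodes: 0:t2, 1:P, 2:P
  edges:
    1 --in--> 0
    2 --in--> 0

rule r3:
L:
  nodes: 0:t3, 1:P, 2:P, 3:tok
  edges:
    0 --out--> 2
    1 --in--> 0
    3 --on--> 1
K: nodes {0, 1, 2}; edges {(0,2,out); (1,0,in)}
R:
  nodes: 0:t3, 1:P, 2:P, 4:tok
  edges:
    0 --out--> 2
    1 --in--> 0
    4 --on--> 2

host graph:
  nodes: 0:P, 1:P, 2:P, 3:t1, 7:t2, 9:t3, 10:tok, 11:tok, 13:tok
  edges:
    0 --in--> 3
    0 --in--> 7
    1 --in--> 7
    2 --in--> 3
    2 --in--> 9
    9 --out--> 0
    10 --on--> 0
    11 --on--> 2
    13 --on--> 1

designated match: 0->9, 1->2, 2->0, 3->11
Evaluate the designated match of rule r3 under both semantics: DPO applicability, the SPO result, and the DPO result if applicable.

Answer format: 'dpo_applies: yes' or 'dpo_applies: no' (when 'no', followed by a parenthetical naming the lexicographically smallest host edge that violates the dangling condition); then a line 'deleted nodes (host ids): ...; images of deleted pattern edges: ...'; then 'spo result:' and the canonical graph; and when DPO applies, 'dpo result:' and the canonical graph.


dpo_applies: yes
deleted nodes (host ids): 11; images of deleted pattern edges: (11,2,on)
spo result:
nodes: 0:P, 1:P, 2:P, 3:t1, 7:t2, 9:t3, 10:tok, 13:tok, 14:tok
edges: (0,3,in); (0,7,in); (1,7,in); (2,3,in); (2,9,in); (9,0,out); (10,0,on); (13,1,on); (14,0,on)
dpo result:
nodes: 0:P, 1:P, 2:P, 3:t1, 7:t2, 9:t3, 10:tok, 13:tok, 14:tok
edges: (0,3,in); (0,7,in); (1,7,in); (2,3,in); (2,9,in); (9,0,out); (10,0,on); (13,1,on); (14,0,on)


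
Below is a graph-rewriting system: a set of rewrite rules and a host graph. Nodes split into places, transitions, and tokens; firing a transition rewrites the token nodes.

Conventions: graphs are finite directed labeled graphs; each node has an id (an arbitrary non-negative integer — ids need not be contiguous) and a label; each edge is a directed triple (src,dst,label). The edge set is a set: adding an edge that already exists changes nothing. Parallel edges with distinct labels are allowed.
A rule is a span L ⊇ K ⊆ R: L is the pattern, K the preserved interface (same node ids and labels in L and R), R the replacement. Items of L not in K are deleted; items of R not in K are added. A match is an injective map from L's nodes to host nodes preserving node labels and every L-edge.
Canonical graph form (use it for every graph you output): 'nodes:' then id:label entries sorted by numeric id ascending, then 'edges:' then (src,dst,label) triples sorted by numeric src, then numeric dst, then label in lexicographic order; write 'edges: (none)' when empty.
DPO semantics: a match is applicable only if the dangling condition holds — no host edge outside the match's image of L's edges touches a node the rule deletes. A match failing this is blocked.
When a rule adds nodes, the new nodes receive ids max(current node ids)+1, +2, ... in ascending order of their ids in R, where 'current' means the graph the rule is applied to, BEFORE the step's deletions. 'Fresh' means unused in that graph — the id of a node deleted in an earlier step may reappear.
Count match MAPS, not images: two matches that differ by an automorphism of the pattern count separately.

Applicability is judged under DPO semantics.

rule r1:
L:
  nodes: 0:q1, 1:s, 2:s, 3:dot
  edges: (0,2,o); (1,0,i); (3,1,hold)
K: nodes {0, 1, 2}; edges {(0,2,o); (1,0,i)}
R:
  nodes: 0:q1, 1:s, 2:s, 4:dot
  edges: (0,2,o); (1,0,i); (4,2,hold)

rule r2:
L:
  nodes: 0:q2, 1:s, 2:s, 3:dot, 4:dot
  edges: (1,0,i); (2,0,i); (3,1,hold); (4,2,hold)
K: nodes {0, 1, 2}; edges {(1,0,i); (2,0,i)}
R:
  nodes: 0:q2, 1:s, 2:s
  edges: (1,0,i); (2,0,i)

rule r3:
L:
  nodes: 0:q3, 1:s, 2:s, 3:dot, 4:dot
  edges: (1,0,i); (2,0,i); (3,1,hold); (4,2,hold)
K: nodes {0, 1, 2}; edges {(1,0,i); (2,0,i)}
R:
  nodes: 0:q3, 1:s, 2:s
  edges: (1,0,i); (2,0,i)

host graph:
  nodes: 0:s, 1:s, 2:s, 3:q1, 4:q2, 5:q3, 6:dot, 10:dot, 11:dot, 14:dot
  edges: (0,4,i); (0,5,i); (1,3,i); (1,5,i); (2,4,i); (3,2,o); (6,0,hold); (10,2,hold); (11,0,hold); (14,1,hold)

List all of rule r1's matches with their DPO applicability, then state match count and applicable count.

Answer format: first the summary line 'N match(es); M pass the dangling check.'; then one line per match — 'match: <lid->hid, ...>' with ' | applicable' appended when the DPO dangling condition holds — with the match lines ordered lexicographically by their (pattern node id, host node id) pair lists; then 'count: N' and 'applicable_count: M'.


1 match(es); 1 pass the dangling check.
match: 0->3, 1->1, 2->2, 3->14 | applicable
count: 1
applicable_count: 1


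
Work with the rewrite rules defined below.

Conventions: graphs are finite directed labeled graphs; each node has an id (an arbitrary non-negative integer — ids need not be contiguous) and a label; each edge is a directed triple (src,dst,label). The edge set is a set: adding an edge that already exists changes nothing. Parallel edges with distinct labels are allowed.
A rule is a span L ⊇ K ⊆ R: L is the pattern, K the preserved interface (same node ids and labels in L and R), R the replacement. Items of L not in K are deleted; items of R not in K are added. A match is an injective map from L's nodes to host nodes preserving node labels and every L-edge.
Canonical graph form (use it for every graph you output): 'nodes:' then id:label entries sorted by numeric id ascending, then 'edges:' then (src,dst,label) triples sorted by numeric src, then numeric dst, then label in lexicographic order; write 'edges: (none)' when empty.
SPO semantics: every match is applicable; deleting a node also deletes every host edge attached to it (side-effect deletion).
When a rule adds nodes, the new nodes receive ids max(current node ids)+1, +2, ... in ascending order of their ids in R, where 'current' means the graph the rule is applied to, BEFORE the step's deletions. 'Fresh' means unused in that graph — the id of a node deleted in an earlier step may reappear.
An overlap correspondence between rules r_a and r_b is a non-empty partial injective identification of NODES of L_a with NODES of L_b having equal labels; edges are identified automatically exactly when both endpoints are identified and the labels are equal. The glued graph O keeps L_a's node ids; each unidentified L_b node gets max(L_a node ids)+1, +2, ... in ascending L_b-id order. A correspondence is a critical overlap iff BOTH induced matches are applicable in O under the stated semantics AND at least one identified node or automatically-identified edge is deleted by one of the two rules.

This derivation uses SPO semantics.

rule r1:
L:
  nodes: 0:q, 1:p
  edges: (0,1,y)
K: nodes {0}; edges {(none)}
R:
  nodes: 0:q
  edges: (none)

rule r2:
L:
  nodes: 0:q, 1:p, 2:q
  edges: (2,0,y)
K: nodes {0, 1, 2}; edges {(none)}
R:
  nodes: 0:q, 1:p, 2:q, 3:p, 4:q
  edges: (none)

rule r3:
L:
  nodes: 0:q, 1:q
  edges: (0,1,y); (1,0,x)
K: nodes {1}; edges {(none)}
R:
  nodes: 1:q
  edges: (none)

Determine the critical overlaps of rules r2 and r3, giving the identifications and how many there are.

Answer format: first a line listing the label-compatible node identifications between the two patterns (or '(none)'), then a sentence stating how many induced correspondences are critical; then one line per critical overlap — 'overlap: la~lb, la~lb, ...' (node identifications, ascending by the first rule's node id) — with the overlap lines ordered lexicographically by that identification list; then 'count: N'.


label-compatible node identifications between L(r2) and L(r3): 0~0, 0~1, 2~0, 2~1
4 of the induced correspondences are critical overlaps of r2 and r3.
overlap: 0~0
overlap: 0~0, 2~1
overlap: 0~1, 2~0
overlap: 2~0
count: 4


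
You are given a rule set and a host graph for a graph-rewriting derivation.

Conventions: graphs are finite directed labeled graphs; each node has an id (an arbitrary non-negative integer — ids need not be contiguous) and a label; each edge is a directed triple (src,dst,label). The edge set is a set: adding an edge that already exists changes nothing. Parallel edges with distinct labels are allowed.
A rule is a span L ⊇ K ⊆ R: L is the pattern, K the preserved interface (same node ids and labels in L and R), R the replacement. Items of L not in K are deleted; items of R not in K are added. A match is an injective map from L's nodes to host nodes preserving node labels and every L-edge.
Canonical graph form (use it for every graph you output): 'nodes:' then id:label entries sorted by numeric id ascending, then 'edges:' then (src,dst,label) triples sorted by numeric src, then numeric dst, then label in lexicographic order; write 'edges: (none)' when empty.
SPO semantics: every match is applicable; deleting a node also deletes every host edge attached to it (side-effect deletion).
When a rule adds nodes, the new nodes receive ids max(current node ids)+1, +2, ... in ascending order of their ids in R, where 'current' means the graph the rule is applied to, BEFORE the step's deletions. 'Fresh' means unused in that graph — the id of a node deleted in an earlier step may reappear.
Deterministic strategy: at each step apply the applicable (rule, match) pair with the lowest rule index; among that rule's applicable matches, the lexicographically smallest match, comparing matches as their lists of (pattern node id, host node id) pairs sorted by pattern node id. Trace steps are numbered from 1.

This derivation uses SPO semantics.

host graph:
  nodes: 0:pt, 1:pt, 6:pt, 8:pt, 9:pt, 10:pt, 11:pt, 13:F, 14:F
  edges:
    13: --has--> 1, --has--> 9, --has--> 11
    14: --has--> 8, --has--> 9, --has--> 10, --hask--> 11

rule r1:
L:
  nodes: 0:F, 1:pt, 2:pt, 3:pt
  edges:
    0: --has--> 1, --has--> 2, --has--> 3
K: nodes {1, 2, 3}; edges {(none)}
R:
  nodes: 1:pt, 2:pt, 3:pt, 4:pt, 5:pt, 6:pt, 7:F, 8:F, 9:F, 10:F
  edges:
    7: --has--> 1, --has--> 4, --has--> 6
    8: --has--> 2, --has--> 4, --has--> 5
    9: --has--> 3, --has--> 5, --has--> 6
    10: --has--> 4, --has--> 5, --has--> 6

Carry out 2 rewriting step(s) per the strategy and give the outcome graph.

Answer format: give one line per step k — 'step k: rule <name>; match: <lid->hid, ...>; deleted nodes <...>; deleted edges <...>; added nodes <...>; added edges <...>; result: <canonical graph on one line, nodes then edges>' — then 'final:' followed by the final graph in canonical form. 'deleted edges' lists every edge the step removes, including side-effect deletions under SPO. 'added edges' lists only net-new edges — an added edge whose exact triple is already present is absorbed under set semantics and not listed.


step 1: rule r1; match: 0->13, 1->1, 2->9, 3->11; deleted nodes 13; deleted edges (13,1,has); (13,9,has); (13,11,has); added nodes 15, 16, 17, 18, 19, 20, 21; added edges (18,1,has); (18,15,has); (18,17,has); (19,9,has); (19,15,has); (19,16,has); (20,11,has); (20,16,has); (20,17,has); (21,15,has); (21,16,has); (21,17,has); result: nodes: 0:pt, 1:pt, 6:pt, 8:pt, 9:pt, 10:pt, 11:pt, 14:F, 15:pt, 16:pt, 17:pt, 18:F, 19:F, 20:F, 21:F edges: (14,8,has); (14,9,has); (14,10,has); (14,11,hask); (18,1,has); (18,15,has); (18,17,has); (19,9,has); (19,15,has); (19,16,has); (20,11,has); (20,16,has); (20,17,has); (21,15,has); (21,16,has); (21,17,has)
step 2: rule r1; match: 0->14, 1->8, 2->9, 3->10; deleted nodes 14; deleted edges (14,8,has); (14,9,has); (14,10,has); (14,11,hask); added nodes 22, 23, 24, 25, 26, 27, 28; added edges (25,8,has); (25,22,has); (25,24,has); (26,9,has); (26,22,has); (26,23,has); (27,10,has); (27,23,has); (27,24,has); (28,22,has); (28,23,has); (28,24,has); result: nodes: 0:pt, 1:pt, 6:pt, 8:pt, 9:pt, 10:pt, 11:pt, 15:pt, 16:pt, 17:pt, 18:F, 19:F, 20:F, 21:F, 22:pt, 23:pt, 24:pt, 25:F, 26:F, 27:F, 28:F edges: (18,1,has); (18,15,has); (18,17,has); (19,9,has); (19,15,has); (19,16,has); (20,11,has); (20,16,has); (20,17,has); (21,15,has); (21,16,has); (21,17,has); (25,8,has); (25,22,has); (25,24,has); (26,9,has); (26,22,has); (26,23,has); (27,10,has); (27,23,has); (27,24,has); (28,22,has); (28,23,has); (28,24,has)
final:
nodes: 0:pt, 1:pt, 6:pt, 8:pt, 9:pt, 10:pt, 11:pt, 15:pt, 16:pt, 17:pt, 18:F, 19:F, 20:F, 21:F, 22:pt, 23:pt, 24:pt, 25:F, 26:F, 27:F, 28:F
edges: (18,1,has); (18,15,has); (18,17,has); (19,9,has); (19,15,has); (19,16,has); (20,11,has); (20,16,has); (20,17,has); (21,15,has); (21,16,has); (21,17,has); (25,8,has); (25,22,has); (25,24,has); (26,9,has); (26,22,has); (26,23,has); (27,10,has); (27,23,has); (27,24,has); (28,22,has); (28,23,has); (28,24,has)


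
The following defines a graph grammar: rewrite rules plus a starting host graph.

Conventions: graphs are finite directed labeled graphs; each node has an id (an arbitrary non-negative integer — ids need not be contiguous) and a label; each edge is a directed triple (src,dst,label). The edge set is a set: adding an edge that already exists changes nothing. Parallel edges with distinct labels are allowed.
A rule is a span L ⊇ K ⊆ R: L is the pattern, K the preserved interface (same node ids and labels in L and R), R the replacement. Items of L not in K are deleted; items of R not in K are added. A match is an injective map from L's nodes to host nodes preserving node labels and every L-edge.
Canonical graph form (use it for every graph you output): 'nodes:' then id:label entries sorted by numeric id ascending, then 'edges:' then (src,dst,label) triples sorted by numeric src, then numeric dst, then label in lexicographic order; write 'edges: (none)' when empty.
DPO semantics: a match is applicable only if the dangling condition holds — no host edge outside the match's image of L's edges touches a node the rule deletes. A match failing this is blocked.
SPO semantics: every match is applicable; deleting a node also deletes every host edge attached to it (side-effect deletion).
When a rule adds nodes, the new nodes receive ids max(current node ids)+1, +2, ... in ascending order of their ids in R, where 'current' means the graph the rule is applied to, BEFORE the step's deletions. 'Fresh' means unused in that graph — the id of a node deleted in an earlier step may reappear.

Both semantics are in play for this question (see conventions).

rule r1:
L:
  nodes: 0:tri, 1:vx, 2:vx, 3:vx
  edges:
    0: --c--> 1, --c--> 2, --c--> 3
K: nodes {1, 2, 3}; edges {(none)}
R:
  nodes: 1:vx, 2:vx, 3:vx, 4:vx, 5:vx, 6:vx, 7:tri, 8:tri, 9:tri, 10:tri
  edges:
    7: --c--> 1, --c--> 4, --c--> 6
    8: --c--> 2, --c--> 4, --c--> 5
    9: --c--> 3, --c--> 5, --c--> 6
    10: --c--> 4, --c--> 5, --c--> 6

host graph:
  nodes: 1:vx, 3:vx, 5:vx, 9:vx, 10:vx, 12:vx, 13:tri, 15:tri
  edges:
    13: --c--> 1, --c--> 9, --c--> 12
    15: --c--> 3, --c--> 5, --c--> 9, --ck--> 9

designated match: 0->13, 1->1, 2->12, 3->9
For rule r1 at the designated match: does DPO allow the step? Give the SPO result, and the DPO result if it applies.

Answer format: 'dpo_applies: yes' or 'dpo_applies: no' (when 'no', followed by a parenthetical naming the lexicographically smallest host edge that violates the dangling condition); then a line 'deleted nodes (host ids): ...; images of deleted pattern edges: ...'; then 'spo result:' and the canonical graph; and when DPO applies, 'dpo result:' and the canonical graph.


dpo_applies: yes
deleted nodes (host ids): 13; images of deleted pattern edges: (13,1,c); (13,9,c); (13,12,c)
spo result:
nodes: 1:vx, 3:vx, 5:vx, 9:vx, 10:vx, 12:vx, 15:tri, 16:vx, 17:vx, 18:vx, 19:tri, 20:tri, 21:tri, 22:tri
edges: (15,3,c); (15,5,c); (15,9,c); (15,9,ck); (19,1,c); (19,16,c); (19,18,c); (20,12,c); (20,16,c); (20,17,c); (21,9,c); (21,17,c); (21,18,c); (22,16,c); (22,17,c); (22,18,c)
dpo result:
nodes: 1:vx, 3:vx, 5:vx, 9:vx, 10:vx, 12:vx, 15:tri, 16:vx, 17:vx, 18:vx, 19:tri, 20:tri, 21:tri, 22:tri
edges: (15,3,c); (15,5,c); (15,9,c); (15,9,ck); (19,1,c); (19,16,c); (19,18,c); (20,12,c); (20,16,c); (20,17,c); (21,9,c); (21,17,c); (21,18,c); (22,16,c); (22,17,c); (22,18,c)


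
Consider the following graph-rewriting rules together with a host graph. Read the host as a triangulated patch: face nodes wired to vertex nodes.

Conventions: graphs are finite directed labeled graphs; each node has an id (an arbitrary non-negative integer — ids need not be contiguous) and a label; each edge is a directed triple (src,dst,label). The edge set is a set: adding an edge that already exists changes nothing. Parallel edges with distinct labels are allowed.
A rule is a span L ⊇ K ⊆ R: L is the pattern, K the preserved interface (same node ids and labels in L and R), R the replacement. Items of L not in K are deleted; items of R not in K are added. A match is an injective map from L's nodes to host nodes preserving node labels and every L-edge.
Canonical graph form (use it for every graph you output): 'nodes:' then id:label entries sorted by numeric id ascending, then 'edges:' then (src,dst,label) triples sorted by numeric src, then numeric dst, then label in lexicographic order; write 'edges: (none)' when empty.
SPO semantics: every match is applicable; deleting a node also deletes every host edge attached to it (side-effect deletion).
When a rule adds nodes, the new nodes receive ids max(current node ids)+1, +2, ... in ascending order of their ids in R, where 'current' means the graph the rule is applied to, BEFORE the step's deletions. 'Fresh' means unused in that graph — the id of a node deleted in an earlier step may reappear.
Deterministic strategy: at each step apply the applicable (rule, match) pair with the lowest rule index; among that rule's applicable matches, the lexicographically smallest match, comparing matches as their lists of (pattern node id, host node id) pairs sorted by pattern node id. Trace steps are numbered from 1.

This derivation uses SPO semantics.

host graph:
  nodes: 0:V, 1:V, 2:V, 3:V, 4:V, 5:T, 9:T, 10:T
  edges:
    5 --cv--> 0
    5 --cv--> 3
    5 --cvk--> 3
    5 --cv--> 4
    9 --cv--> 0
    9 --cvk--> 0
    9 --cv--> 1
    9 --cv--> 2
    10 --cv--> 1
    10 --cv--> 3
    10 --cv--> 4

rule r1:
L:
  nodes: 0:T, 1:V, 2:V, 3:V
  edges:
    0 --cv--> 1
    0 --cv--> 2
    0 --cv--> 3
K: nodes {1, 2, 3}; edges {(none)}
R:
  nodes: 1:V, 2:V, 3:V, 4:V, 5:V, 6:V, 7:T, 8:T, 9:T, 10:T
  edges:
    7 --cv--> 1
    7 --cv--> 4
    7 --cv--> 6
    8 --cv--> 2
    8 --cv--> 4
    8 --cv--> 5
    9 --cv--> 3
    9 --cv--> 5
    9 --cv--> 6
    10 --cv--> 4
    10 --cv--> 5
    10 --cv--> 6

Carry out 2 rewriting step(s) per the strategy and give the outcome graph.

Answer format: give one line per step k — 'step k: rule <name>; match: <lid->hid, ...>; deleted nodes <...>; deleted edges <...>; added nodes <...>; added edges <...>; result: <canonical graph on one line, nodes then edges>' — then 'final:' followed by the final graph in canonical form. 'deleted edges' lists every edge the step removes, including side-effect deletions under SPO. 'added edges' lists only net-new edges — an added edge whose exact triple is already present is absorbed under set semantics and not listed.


step 1: rule r1; match: 0->5, 1->0, 2->3, 3->4; deleted nodes 5; deleted edges (5,0,cv); (5,3,cv); (5,3,cvk); (5,4,cv); added nodes 11, 12, 13, 14, 15, 16, 17; added edges (14,0,cv); (14,11,cv); (14,13,cv); (15,3,cv); (15,11,cv); (15,12,cv); (16,4,cv); (16,12,cv); (16,13,cv); (17,11,cv); (17,12,cv); (17,13,cv); result: nodes: 0:V, 1:V, 2:V, 3:V, 4:V, 9:T, 10:T, 11:V, 12:V, 13:V, 14:T, 15:T, 16:T, 17:T edges: (9,0,cv); (9,0,cvk); (9,1,cv); (9,2,cv); (10,1,cv); (10,3,cv); (10,4,cv); (14,0,cv); (14,11,cv); (14,13,cv); (15,3,cv); (15,11,cv); (15,12,cv); (16,4,cv); (16,12,cv); (16,13,cv); (17,11,cv); (17,12,cv); (17,13,cv)
step 2: rule r1; match: 0->9, 1->0, 2->1, 3->2; deleted nodes 9; deleted edges (9,0,cv); (9,0,cvk); (9,1,cv); (9,2,cv); added nodes 18, 19, 20, 21, 22, 23, 24; added edges (21,0,cv); (21,18,cv); (21,20,cv); (22,1,cv); (22,18,cv); (22,19,cv); (23,2,cv); (23,19,cv); (23,20,cv); (24,18,cv); (24,19,cv); (24,20,cv); result: nodes: 0:V, 1:V, 2:V, 3:V, 4:V, 10:T, 11:V, 12:V, 13:V, 14:T, 15:T, 16:T, 17:T, 18:V, 19:V, 20:V, 21:T, 22:T, 23:T, 24:T edges: (10,1,cv); (10,3,cv); (10,4,cv); (14,0,cv); (14,11,cv); (14,13,cv); (15,3,cv); (15,11,cv); (15,12,cv); (16,4,cv); (16,12,cv); (16,13,cv); (17,11,cv); (17,12,cv); (17,13,cv); (21,0,cv); (21,18,cv); (21,20,cv); (22,1,cv); (22,18,cv); (22,19,cv); (23,2,cv); (23,19,cv); (23,20,cv); (24,18,cv); (24,19,cv); (24,20,cv)
final:
nodes: 0:V, 1:V, 2:V, 3:V, 4:V, 10:T, 11:V, 12:V, 13:V, 14:T, 15:T, 16:T, 17:T, 18:V, 19:V, 20:V, 21:T, 22:T, 23:T, 24:T
edges: (10,1,cv); (10,3,cv); (10,4,cv); (14,0,cv); (14,11,cv); (14,13,cv); (15,3,cv); (15,11,cv); (15,12,cv); (16,4,cv); (16,12,cv); (16,13,cv); (17,11,cv); (17,12,cv); (17,13,cv); (21,0,cv); (21,18,cv); (21,20,cv); (22,1,cv); (22,18,cv); (22,19,cv); (23,2,cv); (23,19,cv); (23,20,cv); (24,18,cv); (24,19,cv); (24,20,cv)


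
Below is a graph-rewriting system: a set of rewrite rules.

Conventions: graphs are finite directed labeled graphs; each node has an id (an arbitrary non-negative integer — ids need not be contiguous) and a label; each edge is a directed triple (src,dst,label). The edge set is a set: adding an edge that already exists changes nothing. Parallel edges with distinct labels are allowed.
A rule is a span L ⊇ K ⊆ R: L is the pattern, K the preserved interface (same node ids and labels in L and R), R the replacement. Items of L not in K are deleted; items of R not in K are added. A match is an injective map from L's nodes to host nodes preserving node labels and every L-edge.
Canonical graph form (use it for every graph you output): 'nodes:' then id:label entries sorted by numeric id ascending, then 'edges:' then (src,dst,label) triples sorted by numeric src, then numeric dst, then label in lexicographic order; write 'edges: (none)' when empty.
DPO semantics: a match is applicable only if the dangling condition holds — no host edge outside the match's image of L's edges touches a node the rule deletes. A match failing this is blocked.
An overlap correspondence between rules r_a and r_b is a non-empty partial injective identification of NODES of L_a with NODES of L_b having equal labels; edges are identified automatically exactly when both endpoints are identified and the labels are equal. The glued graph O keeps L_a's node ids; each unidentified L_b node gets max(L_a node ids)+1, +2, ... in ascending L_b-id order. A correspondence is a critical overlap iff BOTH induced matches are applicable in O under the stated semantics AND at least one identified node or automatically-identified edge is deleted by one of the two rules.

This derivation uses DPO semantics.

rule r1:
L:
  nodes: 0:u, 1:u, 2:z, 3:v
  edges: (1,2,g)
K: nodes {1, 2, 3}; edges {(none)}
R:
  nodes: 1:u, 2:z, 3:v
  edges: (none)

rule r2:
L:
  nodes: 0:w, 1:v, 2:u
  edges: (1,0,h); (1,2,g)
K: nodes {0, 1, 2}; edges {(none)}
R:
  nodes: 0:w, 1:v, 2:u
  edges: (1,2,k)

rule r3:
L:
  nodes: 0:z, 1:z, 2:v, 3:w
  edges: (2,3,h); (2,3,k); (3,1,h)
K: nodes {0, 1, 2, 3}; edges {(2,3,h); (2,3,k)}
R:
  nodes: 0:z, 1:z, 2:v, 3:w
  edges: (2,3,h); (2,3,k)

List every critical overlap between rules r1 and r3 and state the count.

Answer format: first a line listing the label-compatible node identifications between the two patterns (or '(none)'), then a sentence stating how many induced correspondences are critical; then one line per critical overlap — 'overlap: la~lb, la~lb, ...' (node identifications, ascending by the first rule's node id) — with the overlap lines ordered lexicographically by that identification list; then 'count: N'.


label-compatible node identifications between L(r1) and L(r3): 2~0, 2~1, 3~2
0 of the induced correspondences are critical overlaps of r1 and r3.
count: 0


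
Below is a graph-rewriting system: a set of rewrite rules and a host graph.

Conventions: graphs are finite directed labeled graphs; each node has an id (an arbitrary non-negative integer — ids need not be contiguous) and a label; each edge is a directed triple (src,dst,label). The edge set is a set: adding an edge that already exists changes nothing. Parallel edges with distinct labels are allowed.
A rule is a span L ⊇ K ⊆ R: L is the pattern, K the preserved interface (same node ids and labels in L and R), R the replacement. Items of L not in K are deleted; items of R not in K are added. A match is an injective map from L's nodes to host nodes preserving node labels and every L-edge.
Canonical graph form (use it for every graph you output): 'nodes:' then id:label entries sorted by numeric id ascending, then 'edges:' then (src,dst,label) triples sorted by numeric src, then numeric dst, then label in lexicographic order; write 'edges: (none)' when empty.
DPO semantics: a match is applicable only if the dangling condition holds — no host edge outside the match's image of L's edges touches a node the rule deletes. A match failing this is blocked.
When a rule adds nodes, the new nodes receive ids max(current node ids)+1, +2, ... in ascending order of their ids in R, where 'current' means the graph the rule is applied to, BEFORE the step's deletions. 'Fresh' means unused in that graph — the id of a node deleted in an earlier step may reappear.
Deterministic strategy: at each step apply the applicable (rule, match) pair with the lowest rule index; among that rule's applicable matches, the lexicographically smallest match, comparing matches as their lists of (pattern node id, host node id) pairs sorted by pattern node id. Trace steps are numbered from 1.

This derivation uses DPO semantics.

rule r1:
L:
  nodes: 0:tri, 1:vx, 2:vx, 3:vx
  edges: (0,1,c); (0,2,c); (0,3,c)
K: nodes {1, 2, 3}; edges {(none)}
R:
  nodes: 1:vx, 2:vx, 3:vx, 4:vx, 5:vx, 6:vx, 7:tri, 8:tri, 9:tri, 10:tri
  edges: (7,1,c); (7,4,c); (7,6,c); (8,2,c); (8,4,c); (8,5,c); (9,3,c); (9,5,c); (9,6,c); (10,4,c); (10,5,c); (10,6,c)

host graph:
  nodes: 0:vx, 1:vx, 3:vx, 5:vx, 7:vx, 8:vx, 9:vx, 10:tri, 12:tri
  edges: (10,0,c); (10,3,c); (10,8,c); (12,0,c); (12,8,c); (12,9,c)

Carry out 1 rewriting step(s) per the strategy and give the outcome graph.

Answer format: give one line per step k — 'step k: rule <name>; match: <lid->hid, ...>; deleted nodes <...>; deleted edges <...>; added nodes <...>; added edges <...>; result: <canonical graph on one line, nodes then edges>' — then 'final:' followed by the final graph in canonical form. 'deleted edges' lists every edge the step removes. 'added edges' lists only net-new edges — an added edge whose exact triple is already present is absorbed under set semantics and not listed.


step 1: rule r1; match: 0->10, 1->0, 2->3, 3->8; deleted nodes 10; deleted edges (10,0,c); (10,3,c); (10,8,c); added nodes 13, 14, 15, 16, 17, 18, 19; added edges (16,0,c); (16,13,c); (16,15,c); (17,3,c); (17,13,c); (17,14,c); (18,8,c); (18,14,c); (18,15,c); (19,13,c); (19,14,c); (19,15,c); result: nodes: 0:vx, 1:vx, 3:vx, 5:vx, 7:vx, 8:vx, 9:vx, 12:tri, 13:vx, 14:vx, 15:vx, 16:tri, 17:tri, 18:tri, 19:tri edges: (12,0,c); (12,8,c); (12,9,c); (16,0,c); (16,13,c); (16,15,c); (17,3,c); (17,13,c); (17,14,c); (18,8,c); (18,14,c); (18,15,c); (19,13,c); (19,14,c); (19,15,c)
final:
nodes: 0:vx, 1:vx, 3:vx, 5:vx, 7:vx, 8:vx, 9:vx, 12:tri, 13:vx, 14:vx, 15:vx, 16:tri, 17:tri, 18:tri, 19:tri
edges: (12,0,c); (12,8,c); (12,9,c); (16,0,c); (16,13,c); (16,15,c); (17,3,c); (17,13,c); (17,14,c); (18,8,c); (18,14,c); (18,15,c); (19,13,c); (19,14,c); (19,15,c)


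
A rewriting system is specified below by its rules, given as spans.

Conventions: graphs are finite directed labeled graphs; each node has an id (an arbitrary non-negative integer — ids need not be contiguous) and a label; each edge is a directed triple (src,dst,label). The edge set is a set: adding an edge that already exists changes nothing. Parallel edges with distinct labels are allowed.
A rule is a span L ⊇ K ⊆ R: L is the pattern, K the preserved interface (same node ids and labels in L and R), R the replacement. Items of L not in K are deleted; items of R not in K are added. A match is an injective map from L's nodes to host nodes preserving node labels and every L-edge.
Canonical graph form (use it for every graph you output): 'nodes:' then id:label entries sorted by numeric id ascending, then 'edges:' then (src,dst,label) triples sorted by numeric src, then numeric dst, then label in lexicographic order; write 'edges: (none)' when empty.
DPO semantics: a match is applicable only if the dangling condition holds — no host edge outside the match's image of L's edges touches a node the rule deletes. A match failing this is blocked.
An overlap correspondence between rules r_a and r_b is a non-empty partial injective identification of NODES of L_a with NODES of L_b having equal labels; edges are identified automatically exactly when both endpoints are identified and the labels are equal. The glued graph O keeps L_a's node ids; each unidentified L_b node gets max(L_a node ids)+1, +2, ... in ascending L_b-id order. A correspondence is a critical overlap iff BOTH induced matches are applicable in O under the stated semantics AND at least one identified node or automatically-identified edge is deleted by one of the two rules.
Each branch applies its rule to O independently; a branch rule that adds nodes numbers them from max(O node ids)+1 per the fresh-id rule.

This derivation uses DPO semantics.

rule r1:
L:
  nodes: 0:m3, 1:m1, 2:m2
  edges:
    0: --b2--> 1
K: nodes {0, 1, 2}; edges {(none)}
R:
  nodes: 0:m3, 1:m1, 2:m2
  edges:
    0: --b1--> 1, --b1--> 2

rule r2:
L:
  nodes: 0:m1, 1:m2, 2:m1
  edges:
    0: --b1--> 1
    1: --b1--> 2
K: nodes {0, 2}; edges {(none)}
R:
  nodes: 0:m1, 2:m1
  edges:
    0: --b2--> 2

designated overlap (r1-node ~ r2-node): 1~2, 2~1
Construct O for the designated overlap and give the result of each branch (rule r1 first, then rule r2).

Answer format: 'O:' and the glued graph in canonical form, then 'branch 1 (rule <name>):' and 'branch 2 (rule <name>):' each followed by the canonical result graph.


O:
nodes: 0:m3, 1:m1, 2:m2, 3:m1
edges: (0,1,b2); (2,1,b1); (3,2,b1)
branch 1 (rule r1):
nodes: 0:m3, 1:m1, 2:m2, 3:m1
edges: (0,1,b1); (0,2,b1); (2,1,b1); (3,2,b1)
branch 2 (rule r2):
nodes: 0:m3, 1:m1, 3:m1
edges: (0,1,b2); (3,1,b2)


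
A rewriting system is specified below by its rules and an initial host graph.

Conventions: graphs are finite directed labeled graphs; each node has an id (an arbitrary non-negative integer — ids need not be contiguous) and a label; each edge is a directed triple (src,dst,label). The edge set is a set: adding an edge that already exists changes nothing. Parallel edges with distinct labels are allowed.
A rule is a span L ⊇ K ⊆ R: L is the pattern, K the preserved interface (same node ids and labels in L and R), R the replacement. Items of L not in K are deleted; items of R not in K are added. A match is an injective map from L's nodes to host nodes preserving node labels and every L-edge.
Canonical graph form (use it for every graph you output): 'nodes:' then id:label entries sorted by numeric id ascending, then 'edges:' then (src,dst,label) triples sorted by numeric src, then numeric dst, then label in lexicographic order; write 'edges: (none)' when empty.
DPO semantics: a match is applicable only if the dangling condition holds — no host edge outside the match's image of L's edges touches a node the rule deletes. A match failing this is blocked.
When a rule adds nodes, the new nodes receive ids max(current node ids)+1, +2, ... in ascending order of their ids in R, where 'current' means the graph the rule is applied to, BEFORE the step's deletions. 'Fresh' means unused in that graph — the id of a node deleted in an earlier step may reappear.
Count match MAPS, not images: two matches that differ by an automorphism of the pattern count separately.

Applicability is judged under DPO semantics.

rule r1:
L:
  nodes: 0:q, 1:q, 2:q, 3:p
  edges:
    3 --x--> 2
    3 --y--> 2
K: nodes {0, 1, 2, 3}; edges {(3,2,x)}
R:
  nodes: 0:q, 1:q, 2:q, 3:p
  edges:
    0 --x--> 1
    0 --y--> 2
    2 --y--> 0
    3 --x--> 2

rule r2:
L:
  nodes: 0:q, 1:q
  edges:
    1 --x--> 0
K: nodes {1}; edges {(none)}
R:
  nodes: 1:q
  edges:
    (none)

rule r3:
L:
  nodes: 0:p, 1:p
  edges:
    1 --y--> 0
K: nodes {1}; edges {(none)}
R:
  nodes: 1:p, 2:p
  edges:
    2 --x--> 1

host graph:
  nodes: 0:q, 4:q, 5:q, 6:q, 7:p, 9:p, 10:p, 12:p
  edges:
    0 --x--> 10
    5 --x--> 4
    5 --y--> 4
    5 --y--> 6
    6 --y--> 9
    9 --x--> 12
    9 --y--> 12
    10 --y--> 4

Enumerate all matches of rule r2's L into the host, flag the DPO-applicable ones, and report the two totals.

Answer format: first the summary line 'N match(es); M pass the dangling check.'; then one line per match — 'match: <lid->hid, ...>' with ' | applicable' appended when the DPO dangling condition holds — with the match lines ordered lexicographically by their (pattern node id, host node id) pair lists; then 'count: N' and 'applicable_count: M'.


1 match(es); 0 pass the dangling check.
match: 0->4, 1->5
count: 1
applicable_count: 0


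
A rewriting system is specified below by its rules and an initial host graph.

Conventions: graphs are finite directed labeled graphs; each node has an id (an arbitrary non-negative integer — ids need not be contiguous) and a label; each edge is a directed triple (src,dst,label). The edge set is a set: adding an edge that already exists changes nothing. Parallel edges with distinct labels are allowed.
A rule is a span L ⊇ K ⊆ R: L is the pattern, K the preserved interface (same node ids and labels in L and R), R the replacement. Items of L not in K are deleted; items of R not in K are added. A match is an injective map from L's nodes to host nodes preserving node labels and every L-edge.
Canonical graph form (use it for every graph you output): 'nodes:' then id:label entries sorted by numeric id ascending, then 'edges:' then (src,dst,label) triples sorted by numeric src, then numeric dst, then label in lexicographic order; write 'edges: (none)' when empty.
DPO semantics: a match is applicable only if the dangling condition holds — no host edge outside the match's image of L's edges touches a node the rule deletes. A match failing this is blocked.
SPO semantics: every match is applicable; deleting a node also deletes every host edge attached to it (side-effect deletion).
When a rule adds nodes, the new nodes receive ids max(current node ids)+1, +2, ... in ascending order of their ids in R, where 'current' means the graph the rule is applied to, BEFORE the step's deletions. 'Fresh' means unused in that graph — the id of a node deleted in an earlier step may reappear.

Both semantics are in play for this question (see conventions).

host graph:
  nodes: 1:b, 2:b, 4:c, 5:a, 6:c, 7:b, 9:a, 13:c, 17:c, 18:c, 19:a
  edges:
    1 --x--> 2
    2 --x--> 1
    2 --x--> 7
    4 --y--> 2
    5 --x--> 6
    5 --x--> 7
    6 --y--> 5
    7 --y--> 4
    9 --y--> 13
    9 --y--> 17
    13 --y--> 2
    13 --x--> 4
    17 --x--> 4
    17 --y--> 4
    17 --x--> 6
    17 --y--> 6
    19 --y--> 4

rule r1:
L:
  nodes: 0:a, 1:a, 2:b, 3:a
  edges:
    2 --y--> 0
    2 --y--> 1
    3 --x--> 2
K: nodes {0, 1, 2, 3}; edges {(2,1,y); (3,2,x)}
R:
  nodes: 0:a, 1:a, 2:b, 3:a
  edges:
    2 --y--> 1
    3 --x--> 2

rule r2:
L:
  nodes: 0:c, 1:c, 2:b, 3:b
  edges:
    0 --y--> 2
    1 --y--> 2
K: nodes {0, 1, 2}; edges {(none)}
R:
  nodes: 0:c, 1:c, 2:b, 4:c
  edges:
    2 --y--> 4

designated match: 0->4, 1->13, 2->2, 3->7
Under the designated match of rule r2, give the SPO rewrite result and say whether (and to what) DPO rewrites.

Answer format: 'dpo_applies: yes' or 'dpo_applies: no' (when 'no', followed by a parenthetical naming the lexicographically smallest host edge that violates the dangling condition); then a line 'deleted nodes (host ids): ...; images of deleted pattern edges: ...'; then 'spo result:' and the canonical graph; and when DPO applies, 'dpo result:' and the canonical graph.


dpo_applies: no
(the rule deletes node 7, which keeps host edge (2,7,x) outside the match image — the dangling condition fails, DPO blocks; SPO proceeds and side-deletes such edges)
deleted nodes (host ids): 7; images of deleted pattern edges: (4,2,y); (13,2,y)
spo result:
nodes: 1:b, 2:b, 4:c, 5:a, 6:c, 9:a, 13:c, 17:c, 18:c, 19:a, 20:c
edges: (1,2,x); (2,1,x); (2,20,y); (5,6,x); (6,5,y); (9,13,y); (9,17,y); (13,4,x); (17,4,x); (17,4,y); (17,6,x); (17,6,y); (19,4,y)


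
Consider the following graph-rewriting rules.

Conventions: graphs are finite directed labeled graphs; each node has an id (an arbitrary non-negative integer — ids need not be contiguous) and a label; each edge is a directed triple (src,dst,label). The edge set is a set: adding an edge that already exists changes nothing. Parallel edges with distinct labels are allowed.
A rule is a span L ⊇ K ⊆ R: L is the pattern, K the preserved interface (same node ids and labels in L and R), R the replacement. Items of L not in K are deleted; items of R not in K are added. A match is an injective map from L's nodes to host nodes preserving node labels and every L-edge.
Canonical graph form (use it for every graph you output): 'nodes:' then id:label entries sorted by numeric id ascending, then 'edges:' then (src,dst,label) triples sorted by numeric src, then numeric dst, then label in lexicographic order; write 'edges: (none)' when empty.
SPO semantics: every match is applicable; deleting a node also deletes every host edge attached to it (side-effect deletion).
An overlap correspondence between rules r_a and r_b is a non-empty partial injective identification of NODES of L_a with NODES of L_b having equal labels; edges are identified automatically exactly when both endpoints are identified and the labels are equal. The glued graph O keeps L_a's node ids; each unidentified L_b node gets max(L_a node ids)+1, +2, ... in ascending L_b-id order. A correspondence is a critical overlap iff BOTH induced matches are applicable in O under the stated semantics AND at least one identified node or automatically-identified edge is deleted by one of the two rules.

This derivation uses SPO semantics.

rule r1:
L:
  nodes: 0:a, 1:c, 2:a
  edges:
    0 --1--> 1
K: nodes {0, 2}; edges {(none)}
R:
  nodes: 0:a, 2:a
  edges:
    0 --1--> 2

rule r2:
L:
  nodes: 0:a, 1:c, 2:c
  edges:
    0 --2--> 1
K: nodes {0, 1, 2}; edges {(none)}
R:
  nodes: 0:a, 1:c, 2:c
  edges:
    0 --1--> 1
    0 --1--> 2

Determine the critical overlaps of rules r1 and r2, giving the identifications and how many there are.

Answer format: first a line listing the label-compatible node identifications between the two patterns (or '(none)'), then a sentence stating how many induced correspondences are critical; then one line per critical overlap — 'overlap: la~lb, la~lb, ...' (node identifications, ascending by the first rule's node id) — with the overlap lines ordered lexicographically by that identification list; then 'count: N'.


label-compatible node identifications between L(r1) and L(r2): 0~0, 1~1, 1~2, 2~0
6 of the induced correspondences are critical overlaps of r1 and r2.
overlap: 0~0, 1~1
overlap: 0~0, 1~2
overlap: 1~1
overlap: 1~1, 2~0
overlap: 1~2
overlap: 1~2, 2~0
count: 6
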